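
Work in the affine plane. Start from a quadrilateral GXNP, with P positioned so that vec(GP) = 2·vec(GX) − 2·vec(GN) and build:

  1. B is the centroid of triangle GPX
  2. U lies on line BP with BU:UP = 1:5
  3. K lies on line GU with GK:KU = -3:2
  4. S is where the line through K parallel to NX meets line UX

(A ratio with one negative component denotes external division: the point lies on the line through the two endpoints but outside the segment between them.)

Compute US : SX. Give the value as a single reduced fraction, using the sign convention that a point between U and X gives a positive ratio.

Choose coordinates G = (0, 0), X = (1, 0), N = (0, 1), P = (2, -2).
1. B is the centroid of triangle GPX ⇒ B = (1, -2/3)
2. U lies on line BP with BU:UP = 1:5 ⇒ U = (7/6, -8/9)
3. K lies on line GU with GK:KU = -3:2 ⇒ K = (7/2, -8/3)
4. S is where the line through K parallel to NX meets line UX ⇒ S = (27/26, -8/39)
S = U + t·(X−U) with t = 10/13, so US:SX = t:(1−t) = 10/13:3/13

US:SX = 10/3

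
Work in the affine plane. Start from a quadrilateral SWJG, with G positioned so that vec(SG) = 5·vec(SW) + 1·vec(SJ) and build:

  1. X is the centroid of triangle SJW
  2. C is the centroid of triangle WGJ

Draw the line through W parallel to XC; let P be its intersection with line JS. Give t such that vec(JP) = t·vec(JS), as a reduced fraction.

Choose coordinates S = (0, 0), W = (1, 0), J = (0, 1), G = (5, 1).
1. X is the centroid of triangle SJW ⇒ X = (1/3, 1/3)
2. C is the centroid of triangle WGJ ⇒ C = (2, 2/3)
through W parallel to XC: direction (5/3, 1/3); meets JS at P = (0, -1/5)
P = J + t·(S−J) with t = 6/5

t = 6/5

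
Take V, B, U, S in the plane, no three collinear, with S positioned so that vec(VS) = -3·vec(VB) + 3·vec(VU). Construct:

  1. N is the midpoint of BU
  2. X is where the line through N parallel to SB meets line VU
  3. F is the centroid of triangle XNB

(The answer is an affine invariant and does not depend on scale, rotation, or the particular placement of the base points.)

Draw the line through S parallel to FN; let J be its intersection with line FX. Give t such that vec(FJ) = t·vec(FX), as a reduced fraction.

t = 7

Choose coordinates V = (0, 0), B = (1, 0), U = (0, 1), S = (-3, 3).
1. N is the midpoint of BU ⇒ N = (1/2, 1/2)
2. X is where the line through N parallel to SB meets line VU ⇒ X = (0, 7/8)
3. F is the centroid of triangle XNB ⇒ F = (1/2, 11/24)
through S parallel to FN: direction (0, 1/24); meets FX at J = (-3, 27/8)
J = F + t·(X−F) with t = 7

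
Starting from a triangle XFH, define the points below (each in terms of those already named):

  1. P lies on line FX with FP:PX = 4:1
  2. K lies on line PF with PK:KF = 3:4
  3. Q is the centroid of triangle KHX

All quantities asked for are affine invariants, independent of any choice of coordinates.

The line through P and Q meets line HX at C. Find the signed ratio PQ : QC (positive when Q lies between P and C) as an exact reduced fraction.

Choose coordinates X = (0, 0), F = (1, 0), H = (0, 1).
1. P lies on line FX with FP:PX = 4:1 ⇒ P = (1/5, 0)
2. K lies on line PF with PK:KF = 3:4 ⇒ K = (19/35, 0)
3. Q is the centroid of triangle KHX ⇒ Q = (19/105, 1/3)
line PQ meets HX at C = (0, 7/2)
Q = P + t·(C−P) with t = 2/21, so PQ:QC = 2/21:19/21

PQ:QC = 2/19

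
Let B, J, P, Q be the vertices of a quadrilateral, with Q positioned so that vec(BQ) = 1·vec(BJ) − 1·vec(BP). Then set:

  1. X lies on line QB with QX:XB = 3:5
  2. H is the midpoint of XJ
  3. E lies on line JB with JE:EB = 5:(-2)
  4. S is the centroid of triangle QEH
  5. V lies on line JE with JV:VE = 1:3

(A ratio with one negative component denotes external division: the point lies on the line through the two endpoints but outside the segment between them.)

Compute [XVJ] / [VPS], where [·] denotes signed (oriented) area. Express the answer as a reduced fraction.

[XVJ]:[VPS] = -150/263

Work in coordinates with B = (0, 0), J = (1, 0), P = (0, 1), Q = (1, -1).
1. X lies on line QB with QX:XB = 3:5 ⇒ X = (5/8, -5/8)
2. H is the midpoint of XJ ⇒ H = (13/16, -5/16)
3. E lies on line JB with JE:EB = 5:(-2) ⇒ E = (-2/3, 0)
4. S is the centroid of triangle QEH ⇒ S = (55/144, -7/16)
5. V lies on line JE with JV:VE = 1:3 ⇒ V = (7/12, 0)
2·[XVJ] = -25/96, 2·[VPS] = 263/576
[XVJ]:[VPS] = -25/96:263/576 = -150/263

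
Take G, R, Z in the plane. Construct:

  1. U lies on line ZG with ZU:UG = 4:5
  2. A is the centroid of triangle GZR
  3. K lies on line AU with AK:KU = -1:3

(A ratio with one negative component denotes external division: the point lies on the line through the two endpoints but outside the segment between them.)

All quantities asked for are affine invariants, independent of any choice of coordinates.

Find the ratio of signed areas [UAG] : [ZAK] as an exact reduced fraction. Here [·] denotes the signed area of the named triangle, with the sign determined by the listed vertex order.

[UAG]:[ZAK] = -5/2

Work in coordinates with G = (0, 0), R = (1, 0), Z = (0, 1).
1. U lies on line ZG with ZU:UG = 4:5 ⇒ U = (0, 5/9)
2. A is the centroid of triangle GZR ⇒ A = (1/3, 1/3)
3. K lies on line AU with AK:KU = -1:3 ⇒ K = (1/2, 2/9)
2·[UAG] = -5/27, 2·[ZAK] = 2/27
[UAG]:[ZAK] = -5/27:2/27 = -5/2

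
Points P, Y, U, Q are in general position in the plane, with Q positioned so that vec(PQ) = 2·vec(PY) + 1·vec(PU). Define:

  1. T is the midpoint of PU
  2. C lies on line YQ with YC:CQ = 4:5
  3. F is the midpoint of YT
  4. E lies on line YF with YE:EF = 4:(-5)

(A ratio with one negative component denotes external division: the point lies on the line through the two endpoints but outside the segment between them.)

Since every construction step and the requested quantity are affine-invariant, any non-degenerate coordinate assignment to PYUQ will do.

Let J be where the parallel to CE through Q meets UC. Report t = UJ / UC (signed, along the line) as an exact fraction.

Set P = (0, 0), Y = (1, 0), U = (0, 1), Q = (2, 1); any affine frame gives the same invariant.
1. T is the midpoint of PU ⇒ T = (0, 1/2)
2. C lies on line YQ with YC:CQ = 4:5 ⇒ C = (13/9, 4/9)
3. F is the midpoint of YT ⇒ F = (1/2, 1/4)
4. E lies on line YF with YE:EF = 4:(-5) ⇒ E = (3, -1)
through Q parallel to CE: direction (14/9, -13/9); meets UC at J = (338/99, -31/99)
J = U + t·(C−U) with t = 26/11

t = 26/11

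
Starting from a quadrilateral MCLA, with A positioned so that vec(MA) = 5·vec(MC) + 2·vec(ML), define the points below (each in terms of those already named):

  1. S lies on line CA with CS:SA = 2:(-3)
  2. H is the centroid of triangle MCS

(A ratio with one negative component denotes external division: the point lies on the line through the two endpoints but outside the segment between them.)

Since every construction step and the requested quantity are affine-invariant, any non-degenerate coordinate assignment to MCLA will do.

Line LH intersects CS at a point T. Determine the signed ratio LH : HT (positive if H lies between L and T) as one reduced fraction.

LH:HT = 8

Choose coordinates M = (0, 0), C = (1, 0), L = (0, 1), A = (5, 2).
1. S lies on line CA with CS:SA = 2:(-3) ⇒ S = (-7, -4)
2. H is the centroid of triangle MCS ⇒ H = (-2, -4/3)
line LH meets CS at T = (-9/4, -13/8)
H = L + t·(T−L) with t = 8/9, so LH:HT = 8/9:1/9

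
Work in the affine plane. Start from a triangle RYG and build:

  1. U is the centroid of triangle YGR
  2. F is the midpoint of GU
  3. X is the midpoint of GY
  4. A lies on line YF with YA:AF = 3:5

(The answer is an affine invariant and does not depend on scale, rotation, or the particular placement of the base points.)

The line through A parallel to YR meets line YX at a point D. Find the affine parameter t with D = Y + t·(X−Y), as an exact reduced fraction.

t = 1/2

Choose coordinates R = (0, 0), Y = (1, 0), G = (0, 1).
1. U is the centroid of triangle YGR ⇒ U = (1/3, 1/3)
2. F is the midpoint of GU ⇒ F = (1/6, 2/3)
3. X is the midpoint of GY ⇒ X = (1/2, 1/2)
4. A lies on line YF with YA:AF = 3:5 ⇒ A = (11/16, 1/4)
through A parallel to YR: direction (-1, 0); meets YX at D = (3/4, 1/4)
D = Y + t·(X−Y) with t = 1/2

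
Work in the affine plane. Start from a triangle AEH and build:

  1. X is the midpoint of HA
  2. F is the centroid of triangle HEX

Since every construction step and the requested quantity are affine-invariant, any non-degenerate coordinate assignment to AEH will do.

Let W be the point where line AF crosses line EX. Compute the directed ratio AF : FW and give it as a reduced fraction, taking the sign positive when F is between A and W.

Work in coordinates with A = (0, 0), E = (1, 0), H = (0, 1).
1. X is the midpoint of HA ⇒ X = (0, 1/2)
2. F is the centroid of triangle HEX ⇒ F = (1/3, 1/2)
line AF meets EX at W = (1/4, 3/8)
F = A + t·(W−A) with t = 4/3, so AF:FW = 4/3:-1/3

AF:FW = -4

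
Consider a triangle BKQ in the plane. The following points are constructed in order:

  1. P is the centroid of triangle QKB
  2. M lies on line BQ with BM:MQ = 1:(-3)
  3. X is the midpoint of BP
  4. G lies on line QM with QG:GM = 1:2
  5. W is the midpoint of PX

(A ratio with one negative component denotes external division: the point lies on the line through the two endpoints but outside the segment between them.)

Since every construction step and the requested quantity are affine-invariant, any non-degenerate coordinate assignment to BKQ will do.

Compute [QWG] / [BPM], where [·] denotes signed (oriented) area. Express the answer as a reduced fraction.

Assign B = (0, 0), K = (1, 0), Q = (0, 1) — the answer is frame-independent, so this choice is without loss of generality.
1. P is the centroid of triangle QKB ⇒ P = (1/3, 1/3)
2. M lies on line BQ with BM:MQ = 1:(-3) ⇒ M = (0, -1/2)
3. X is the midpoint of BP ⇒ X = (1/6, 1/6)
4. G lies on line QM with QG:GM = 1:2 ⇒ G = (0, 1/2)
5. W is the midpoint of PX ⇒ W = (1/4, 1/4)
2·[QWG] = -1/8, 2·[BPM] = -1/6
[QWG]:[BPM] = -1/8:-1/6 = 3/4

[QWG]:[BPM] = 3/4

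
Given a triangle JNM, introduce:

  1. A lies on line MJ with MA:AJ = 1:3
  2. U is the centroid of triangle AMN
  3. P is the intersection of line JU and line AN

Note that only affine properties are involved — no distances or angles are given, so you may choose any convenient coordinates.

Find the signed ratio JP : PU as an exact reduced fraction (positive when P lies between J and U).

Assign J = (0, 0), N = (1, 0), M = (0, 1) — the answer is frame-independent, so this choice is without loss of generality.
1. A lies on line MJ with MA:AJ = 1:3 ⇒ A = (0, 3/4)
2. U is the centroid of triangle AMN ⇒ U = (1/3, 7/12)
3. P is the intersection of line JU and line AN ⇒ P = (3/10, 21/40)
P = J + t·(U−J) with t = 9/10, so JP:PU = t:(1−t) = 9/10:1/10

JP:PU = 9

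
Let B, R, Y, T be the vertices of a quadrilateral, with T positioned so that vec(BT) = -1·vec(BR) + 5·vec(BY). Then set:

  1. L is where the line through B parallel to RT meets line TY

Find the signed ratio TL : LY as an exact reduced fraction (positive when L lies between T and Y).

Choose coordinates B = (0, 0), R = (1, 0), Y = (0, 1), T = (-1, 5).
1. L is where the line through B parallel to RT meets line TY ⇒ L = (2/3, -5/3)
L = T + t·(Y−T) with t = 5/3, so TL:LY = t:(1−t) = 5/3:-2/3

TL:LY = -5/2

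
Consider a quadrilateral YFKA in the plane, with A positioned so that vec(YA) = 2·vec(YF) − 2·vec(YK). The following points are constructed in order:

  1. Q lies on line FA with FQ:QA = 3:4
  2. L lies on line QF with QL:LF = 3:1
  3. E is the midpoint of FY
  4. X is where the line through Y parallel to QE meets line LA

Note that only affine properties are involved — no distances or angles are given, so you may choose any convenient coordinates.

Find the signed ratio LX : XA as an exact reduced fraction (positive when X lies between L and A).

Set Y = (0, 0), F = (1, 0), K = (0, 1), A = (2, -2); any affine frame gives the same invariant.
1. Q lies on line FA with FQ:QA = 3:4 ⇒ Q = (10/7, -6/7)
2. L lies on line QF with QL:LF = 3:1 ⇒ L = (31/28, -3/14)
3. E is the midpoint of FY ⇒ E = (1/2, 0)
4. X is where the line through Y parallel to QE meets line LA ⇒ X = (13/7, -12/7)
X = L + t·(A−L) with t = 21/25, so LX:XA = t:(1−t) = 21/25:4/25

LX:XA = 21/4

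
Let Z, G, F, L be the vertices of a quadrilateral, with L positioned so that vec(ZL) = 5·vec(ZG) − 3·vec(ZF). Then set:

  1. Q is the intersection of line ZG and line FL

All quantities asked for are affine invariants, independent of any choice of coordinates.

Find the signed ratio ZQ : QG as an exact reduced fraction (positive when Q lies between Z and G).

ZQ:QG = -5

Work in coordinates with Z = (0, 0), G = (1, 0), F = (0, 1), L = (5, -3).
1. Q is the intersection of line ZG and line FL ⇒ Q = (5/4, 0)
Q = Z + t·(G−Z) with t = 5/4, so ZQ:QG = t:(1−t) = 5/4:-1/4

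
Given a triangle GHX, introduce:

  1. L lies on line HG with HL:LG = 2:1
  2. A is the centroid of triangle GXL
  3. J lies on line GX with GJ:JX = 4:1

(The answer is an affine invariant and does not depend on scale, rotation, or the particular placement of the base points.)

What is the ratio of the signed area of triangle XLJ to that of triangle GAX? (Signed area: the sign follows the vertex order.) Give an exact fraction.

Choose coordinates G = (0, 0), H = (1, 0), X = (0, 1).
1. L lies on line HG with HL:LG = 2:1 ⇒ L = (1/3, 0)
2. A is the centroid of triangle GXL ⇒ A = (1/9, 1/3)
3. J lies on line GX with GJ:JX = 4:1 ⇒ J = (0, 4/5)
2·[XLJ] = -1/15, 2·[GAX] = 1/9
[XLJ]:[GAX] = -1/15:1/9 = -3/5

[XLJ]:[GAX] = -3/5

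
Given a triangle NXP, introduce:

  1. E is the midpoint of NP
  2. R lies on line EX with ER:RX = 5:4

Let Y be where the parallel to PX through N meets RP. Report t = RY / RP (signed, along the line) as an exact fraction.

Choose coordinates N = (0, 0), X = (1, 0), P = (0, 1).
1. E is the midpoint of NP ⇒ E = (0, 1/2)
2. R lies on line EX with ER:RX = 5:4 ⇒ R = (5/9, 2/9)
through N parallel to PX: direction (1, -1); meets RP at Y = (5/2, -5/2)
Y = R + t·(P−R) with t = -7/2

t = -7/2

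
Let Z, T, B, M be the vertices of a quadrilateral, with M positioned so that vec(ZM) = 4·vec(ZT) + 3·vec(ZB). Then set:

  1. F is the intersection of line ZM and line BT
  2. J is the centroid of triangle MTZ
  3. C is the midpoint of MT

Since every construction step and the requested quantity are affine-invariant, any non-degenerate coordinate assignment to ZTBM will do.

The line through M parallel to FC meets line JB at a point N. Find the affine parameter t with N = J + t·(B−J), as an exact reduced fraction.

Set Z = (0, 0), T = (1, 0), B = (0, 1), M = (4, 3); any affine frame gives the same invariant.
1. F is the intersection of line ZM and line BT ⇒ F = (4/7, 3/7)
2. J is the centroid of triangle MTZ ⇒ J = (5/3, 1)
3. C is the midpoint of MT ⇒ C = (5/2, 3/2)
through M parallel to FC: direction (27/14, 15/14); meets JB at N = (2/5, 1)
N = J + t·(B−J) with t = 19/25

t = 19/25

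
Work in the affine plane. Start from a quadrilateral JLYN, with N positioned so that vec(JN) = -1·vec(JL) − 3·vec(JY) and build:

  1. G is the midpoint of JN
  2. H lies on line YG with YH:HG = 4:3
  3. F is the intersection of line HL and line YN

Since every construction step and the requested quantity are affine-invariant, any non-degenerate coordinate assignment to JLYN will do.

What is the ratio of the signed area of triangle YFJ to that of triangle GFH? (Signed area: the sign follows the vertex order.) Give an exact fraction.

Set J = (0, 0), L = (1, 0), Y = (0, 1), N = (-1, -3); any affine frame gives the same invariant.
1. G is the midpoint of JN ⇒ G = (-1/2, -3/2)
2. H lies on line YG with YH:HG = 4:3 ⇒ H = (-2/7, -3/7)
3. F is the intersection of line HL and line YN ⇒ F = (-4/11, -5/11)
2·[YFJ] = 4/11, 2·[GFH] = -6/77
[YFJ]:[GFH] = 4/11:-6/77 = -14/3

[YFJ]:[GFH] = -14/3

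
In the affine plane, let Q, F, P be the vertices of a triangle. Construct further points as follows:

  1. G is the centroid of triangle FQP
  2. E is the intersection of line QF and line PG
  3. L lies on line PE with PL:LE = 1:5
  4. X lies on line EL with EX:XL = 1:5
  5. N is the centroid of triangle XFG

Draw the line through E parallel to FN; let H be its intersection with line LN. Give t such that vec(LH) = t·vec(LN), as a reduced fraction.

t = 60/43

Work in coordinates with Q = (0, 0), F = (1, 0), P = (0, 1).
1. G is the centroid of triangle FQP ⇒ G = (1/3, 1/3)
2. E is the intersection of line QF and line PG ⇒ E = (1/2, 0)
3. L lies on line PE with PL:LE = 1:5 ⇒ L = (1/12, 5/6)
4. X lies on line EL with EX:XL = 1:5 ⇒ X = (31/72, 5/36)
5. N is the centroid of triangle XFG ⇒ N = (127/216, 17/108)
through E parallel to FN: direction (-89/216, 17/108); meets LN at H = (1219/1548, -85/774)
H = L + t·(N−L) with t = 60/43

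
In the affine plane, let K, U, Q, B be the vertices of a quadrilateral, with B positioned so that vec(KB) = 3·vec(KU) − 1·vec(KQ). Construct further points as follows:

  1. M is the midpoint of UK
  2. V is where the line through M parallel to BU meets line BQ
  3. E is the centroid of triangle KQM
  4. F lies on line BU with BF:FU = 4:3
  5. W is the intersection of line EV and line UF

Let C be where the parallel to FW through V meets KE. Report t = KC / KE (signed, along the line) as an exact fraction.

Set K = (0, 0), U = (1, 0), Q = (0, 1), B = (3, -1); any affine frame gives the same invariant.
1. M is the midpoint of UK ⇒ M = (1/2, 0)
2. V is where the line through M parallel to BU meets line BQ ⇒ V = (9/2, -2)
3. E is the centroid of triangle KQM ⇒ E = (1/6, 1/3)
4. F lies on line BU with BF:FU = 4:3 ⇒ F = (13/7, -3/7)
5. W is the intersection of line EV and line UF ⇒ W = (-2, 3/2)
through V parallel to FW: direction (-27/7, 27/14); meets KE at C = (1/10, 1/5)
C = K + t·(E−K) with t = 3/5

t = 3/5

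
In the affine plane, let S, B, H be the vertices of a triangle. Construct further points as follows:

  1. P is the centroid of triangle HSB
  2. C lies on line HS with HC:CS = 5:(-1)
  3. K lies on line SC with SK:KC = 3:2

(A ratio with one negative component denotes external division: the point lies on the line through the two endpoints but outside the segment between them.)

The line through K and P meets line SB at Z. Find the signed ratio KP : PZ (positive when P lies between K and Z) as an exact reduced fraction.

Choose coordinates S = (0, 0), B = (1, 0), H = (0, 1).
1. P is the centroid of triangle HSB ⇒ P = (1/3, 1/3)
2. C lies on line HS with HC:CS = 5:(-1) ⇒ C = (0, -1/4)
3. K lies on line SC with SK:KC = 3:2 ⇒ K = (0, -3/20)
line KP meets SB at Z = (3/29, 0)
P = K + t·(Z−K) with t = 29/9, so KP:PZ = 29/9:-20/9

KP:PZ = -29/20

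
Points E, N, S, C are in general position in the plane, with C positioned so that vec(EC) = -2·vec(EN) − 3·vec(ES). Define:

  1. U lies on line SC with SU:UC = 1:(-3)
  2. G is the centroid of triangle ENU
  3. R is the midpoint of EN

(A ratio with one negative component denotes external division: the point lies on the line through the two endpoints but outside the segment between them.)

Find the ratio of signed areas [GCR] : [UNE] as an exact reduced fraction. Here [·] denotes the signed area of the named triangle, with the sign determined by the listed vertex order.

[GCR]:[UNE] = -2/3

Choose coordinates E = (0, 0), N = (1, 0), S = (0, 1), C = (-2, -3).
1. U lies on line SC with SU:UC = 1:(-3) ⇒ U = (1, 3)
2. G is the centroid of triangle ENU ⇒ G = (2/3, 1)
3. R is the midpoint of EN ⇒ R = (1/2, 0)
2·[GCR] = 2, 2·[UNE] = -3
[GCR]:[UNE] = 2:-3 = -2/3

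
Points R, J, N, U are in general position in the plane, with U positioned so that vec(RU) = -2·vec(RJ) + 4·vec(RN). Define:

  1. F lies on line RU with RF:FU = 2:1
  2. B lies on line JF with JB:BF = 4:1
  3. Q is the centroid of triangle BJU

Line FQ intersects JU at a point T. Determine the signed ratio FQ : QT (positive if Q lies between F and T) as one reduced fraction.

Work in coordinates with R = (0, 0), J = (1, 0), N = (0, 1), U = (-2, 4).
1. F lies on line RU with RF:FU = 2:1 ⇒ F = (-4/3, 8/3)
2. B lies on line JF with JB:BF = 4:1 ⇒ B = (-13/15, 32/15)
3. Q is the centroid of triangle BJU ⇒ Q = (-28/45, 92/45)
line FQ meets JU at T = (-4/11, 20/11)
Q = F + t·(T−F) with t = 11/15, so FQ:QT = 11/15:4/15

FQ:QT = 11/4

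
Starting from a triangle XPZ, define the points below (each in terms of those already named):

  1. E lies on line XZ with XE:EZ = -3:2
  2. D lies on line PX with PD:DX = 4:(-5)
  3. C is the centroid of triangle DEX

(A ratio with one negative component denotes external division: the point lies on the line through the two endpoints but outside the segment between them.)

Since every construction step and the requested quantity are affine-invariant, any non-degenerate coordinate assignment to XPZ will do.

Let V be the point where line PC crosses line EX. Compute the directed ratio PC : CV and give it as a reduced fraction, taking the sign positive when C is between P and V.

Set X = (0, 0), P = (1, 0), Z = (0, 1); any affine frame gives the same invariant.
1. E lies on line XZ with XE:EZ = -3:2 ⇒ E = (0, 3)
2. D lies on line PX with PD:DX = 4:(-5) ⇒ D = (5, 0)
3. C is the centroid of triangle DEX ⇒ C = (5/3, 1)
line PC meets EX at V = (0, -3/2)
C = P + t·(V−P) with t = -2/3, so PC:CV = -2/3:5/3

PC:CV = -2/5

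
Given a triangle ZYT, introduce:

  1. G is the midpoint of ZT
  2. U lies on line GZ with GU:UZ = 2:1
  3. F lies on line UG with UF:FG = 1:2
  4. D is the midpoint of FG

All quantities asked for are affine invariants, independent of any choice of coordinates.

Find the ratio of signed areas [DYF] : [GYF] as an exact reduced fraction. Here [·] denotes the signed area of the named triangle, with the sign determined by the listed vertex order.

[DYF]:[GYF] = 1/2

Work in coordinates with Z = (0, 0), Y = (1, 0), T = (0, 1).
1. G is the midpoint of ZT ⇒ G = (0, 1/2)
2. U lies on line GZ with GU:UZ = 2:1 ⇒ U = (0, 1/6)
3. F lies on line UG with UF:FG = 1:2 ⇒ F = (0, 5/18)
4. D is the midpoint of FG ⇒ D = (0, 7/18)
2·[DYF] = -1/9, 2·[GYF] = -2/9
[DYF]:[GYF] = -1/9:-2/9 = 1/2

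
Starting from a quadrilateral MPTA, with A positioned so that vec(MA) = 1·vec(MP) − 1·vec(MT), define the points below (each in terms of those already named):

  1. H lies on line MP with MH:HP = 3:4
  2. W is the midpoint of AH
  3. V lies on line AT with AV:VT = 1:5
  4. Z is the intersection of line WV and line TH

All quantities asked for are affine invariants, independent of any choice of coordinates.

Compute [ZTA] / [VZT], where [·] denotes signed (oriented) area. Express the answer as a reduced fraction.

Choose coordinates M = (0, 0), P = (1, 0), T = (0, 1), A = (1, -1).
1. H lies on line MP with MH:HP = 3:4 ⇒ H = (3/7, 0)
2. W is the midpoint of AH ⇒ W = (5/7, -1/2)
3. V lies on line AT with AV:VT = 1:5 ⇒ V = (5/6, -2/3)
4. Z is the intersection of line WV and line TH ⇒ Z = (15/28, -1/4)
2·[ZTA] = -5/28, 2·[VZT] = -25/168
[ZTA]:[VZT] = -5/28:-25/168 = 6/5

[ZTA]:[VZT] = 6/5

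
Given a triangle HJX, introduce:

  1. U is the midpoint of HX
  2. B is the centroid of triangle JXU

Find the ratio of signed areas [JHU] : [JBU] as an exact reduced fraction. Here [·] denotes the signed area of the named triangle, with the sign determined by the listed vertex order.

[JHU]:[JBU] = -3

Work in coordinates with H = (0, 0), J = (1, 0), X = (0, 1).
1. U is the midpoint of HX ⇒ U = (0, 1/2)
2. B is the centroid of triangle JXU ⇒ B = (1/3, 1/2)
2·[JHU] = -1/2, 2·[JBU] = 1/6
[JHU]:[JBU] = -1/2:1/6 = -3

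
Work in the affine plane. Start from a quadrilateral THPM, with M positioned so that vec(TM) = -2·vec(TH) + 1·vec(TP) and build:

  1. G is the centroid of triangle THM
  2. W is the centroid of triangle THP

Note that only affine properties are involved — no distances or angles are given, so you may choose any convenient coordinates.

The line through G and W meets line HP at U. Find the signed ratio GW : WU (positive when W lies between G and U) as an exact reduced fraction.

GW:WU = 2

Work in coordinates with T = (0, 0), H = (1, 0), P = (0, 1), M = (-2, 1).
1. G is the centroid of triangle THM ⇒ G = (-1/3, 1/3)
2. W is the centroid of triangle THP ⇒ W = (1/3, 1/3)
line GW meets HP at U = (2/3, 1/3)
W = G + t·(U−G) with t = 2/3, so GW:WU = 2/3:1/3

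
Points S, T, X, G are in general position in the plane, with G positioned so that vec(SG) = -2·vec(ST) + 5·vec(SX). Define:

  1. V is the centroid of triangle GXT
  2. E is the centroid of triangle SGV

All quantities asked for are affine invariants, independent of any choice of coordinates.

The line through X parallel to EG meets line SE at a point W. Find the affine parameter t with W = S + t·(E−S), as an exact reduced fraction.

t = 11/7

Choose coordinates S = (0, 0), T = (1, 0), X = (0, 1), G = (-2, 5).
1. V is the centroid of triangle GXT ⇒ V = (-1/3, 2)
2. E is the centroid of triangle SGV ⇒ E = (-7/9, 7/3)
through X parallel to EG: direction (-11/9, 8/3); meets SE at W = (-11/9, 11/3)
W = S + t·(E−S) with t = 11/7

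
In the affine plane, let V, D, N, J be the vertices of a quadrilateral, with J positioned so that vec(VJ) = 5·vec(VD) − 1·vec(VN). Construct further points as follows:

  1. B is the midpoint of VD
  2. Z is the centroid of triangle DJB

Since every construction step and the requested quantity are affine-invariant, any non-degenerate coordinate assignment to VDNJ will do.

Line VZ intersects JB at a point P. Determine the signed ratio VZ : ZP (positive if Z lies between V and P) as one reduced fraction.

Work in coordinates with V = (0, 0), D = (1, 0), N = (0, 1), J = (5, -1).
1. B is the midpoint of VD ⇒ B = (1/2, 0)
2. Z is the centroid of triangle DJB ⇒ Z = (13/6, -1/3)
line VZ meets JB at P = (13/8, -1/4)
Z = V + t·(P−V) with t = 4/3, so VZ:ZP = 4/3:-1/3

VZ:ZP = -4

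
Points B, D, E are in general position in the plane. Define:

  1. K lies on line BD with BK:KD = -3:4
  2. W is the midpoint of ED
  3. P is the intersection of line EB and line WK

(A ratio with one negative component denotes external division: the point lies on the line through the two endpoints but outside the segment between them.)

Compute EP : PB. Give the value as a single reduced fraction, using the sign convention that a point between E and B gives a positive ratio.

EP:PB = 4/3

Work in coordinates with B = (0, 0), D = (1, 0), E = (0, 1).
1. K lies on line BD with BK:KD = -3:4 ⇒ K = (-3, 0)
2. W is the midpoint of ED ⇒ W = (1/2, 1/2)
3. P is the intersection of line EB and line WK ⇒ P = (0, 3/7)
P = E + t·(B−E) with t = 4/7, so EP:PB = t:(1−t) = 4/7:3/7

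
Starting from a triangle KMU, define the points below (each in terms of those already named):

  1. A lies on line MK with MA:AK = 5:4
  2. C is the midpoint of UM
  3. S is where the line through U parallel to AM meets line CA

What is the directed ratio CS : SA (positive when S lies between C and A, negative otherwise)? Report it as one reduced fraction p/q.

CS:SA = -1/2

Choose coordinates K = (0, 0), M = (1, 0), U = (0, 1).
1. A lies on line MK with MA:AK = 5:4 ⇒ A = (4/9, 0)
2. C is the midpoint of UM ⇒ C = (1/2, 1/2)
3. S is where the line through U parallel to AM meets line CA ⇒ S = (5/9, 1)
S = C + t·(A−C) with t = -1, so CS:SA = t:(1−t) = -1:2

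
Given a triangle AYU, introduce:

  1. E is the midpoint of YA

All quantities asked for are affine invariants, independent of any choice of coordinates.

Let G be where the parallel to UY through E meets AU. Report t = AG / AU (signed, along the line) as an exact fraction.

Choose coordinates A = (0, 0), Y = (1, 0), U = (0, 1).
1. E is the midpoint of YA ⇒ E = (1/2, 0)
through E parallel to UY: direction (1, -1); meets AU at G = (0, 1/2)
G = A + t·(U−A) with t = 1/2

t = 1/2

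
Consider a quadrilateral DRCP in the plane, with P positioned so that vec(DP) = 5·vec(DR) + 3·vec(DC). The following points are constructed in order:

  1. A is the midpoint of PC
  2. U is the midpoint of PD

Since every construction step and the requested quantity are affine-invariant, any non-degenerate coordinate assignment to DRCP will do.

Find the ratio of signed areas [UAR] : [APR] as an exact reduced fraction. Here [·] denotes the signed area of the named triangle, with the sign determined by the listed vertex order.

[UAR]:[APR] = -3/14

Set D = (0, 0), R = (1, 0), C = (0, 1), P = (5, 3); any affine frame gives the same invariant.
1. A is the midpoint of PC ⇒ A = (5/2, 2)
2. U is the midpoint of PD ⇒ U = (5/2, 3/2)
2·[UAR] = 3/4, 2·[APR] = -7/2
[UAR]:[APR] = 3/4:-7/2 = -3/14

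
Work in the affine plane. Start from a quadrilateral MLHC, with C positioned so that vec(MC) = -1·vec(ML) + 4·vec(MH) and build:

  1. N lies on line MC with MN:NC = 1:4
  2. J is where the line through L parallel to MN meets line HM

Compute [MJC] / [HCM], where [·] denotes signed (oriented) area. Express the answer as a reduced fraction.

Set M = (0, 0), L = (1, 0), H = (0, 1), C = (-1, 4); any affine frame gives the same invariant.
1. N lies on line MC with MN:NC = 1:4 ⇒ N = (-1/5, 4/5)
2. J is where the line through L parallel to MN meets line HM ⇒ J = (0, 4)
2·[MJC] = 4, 2·[HCM] = 1
[MJC]:[HCM] = 4:1 = 4

[MJC]:[HCM] = 4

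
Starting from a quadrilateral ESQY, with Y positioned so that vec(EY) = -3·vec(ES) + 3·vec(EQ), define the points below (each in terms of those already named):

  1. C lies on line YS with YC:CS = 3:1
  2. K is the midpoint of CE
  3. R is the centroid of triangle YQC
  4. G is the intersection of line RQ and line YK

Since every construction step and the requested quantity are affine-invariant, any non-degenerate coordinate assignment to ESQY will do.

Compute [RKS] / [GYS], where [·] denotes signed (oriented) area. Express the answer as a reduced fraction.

[RKS]:[GYS] = -35/18

Choose coordinates E = (0, 0), S = (1, 0), Q = (0, 1), Y = (-3, 3).
1. C lies on line YS with YC:CS = 3:1 ⇒ C = (0, 3/4)
2. K is the midpoint of CE ⇒ K = (0, 3/8)
3. R is the centroid of triangle YQC ⇒ R = (-1, 19/12)
4. G is the intersection of line RQ and line YK ⇒ G = (-15/7, 9/4)
2·[RKS] = 5/6, 2·[GYS] = -3/7
[RKS]:[GYS] = 5/6:-3/7 = -35/18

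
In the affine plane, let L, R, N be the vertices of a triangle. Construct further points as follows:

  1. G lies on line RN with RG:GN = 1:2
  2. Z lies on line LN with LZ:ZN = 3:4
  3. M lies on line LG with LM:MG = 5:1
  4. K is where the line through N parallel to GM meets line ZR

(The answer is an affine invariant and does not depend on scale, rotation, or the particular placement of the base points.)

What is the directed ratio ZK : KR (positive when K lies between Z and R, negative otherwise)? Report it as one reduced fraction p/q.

ZK:KR = -8/21

Assign L = (0, 0), R = (1, 0), N = (0, 1) — the answer is frame-independent, so this choice is without loss of generality.
1. G lies on line RN with RG:GN = 1:2 ⇒ G = (2/3, 1/3)
2. Z lies on line LN with LZ:ZN = 3:4 ⇒ Z = (0, 3/7)
3. M lies on line LG with LM:MG = 5:1 ⇒ M = (5/9, 5/18)
4. K is where the line through N parallel to GM meets line ZR ⇒ K = (-8/13, 9/13)
K = Z + t·(R−Z) with t = -8/13, so ZK:KR = t:(1−t) = -8/13:21/13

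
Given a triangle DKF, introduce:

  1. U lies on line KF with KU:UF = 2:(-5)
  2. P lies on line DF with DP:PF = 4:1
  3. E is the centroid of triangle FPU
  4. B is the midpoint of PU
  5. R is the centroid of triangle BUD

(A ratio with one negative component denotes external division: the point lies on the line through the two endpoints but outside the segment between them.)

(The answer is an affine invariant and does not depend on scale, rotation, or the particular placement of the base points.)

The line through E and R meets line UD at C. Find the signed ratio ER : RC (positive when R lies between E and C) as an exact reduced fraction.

Set D = (0, 0), K = (1, 0), F = (0, 1); any affine frame gives the same invariant.
1. U lies on line KF with KU:UF = 2:(-5) ⇒ U = (5/3, -2/3)
2. P lies on line DF with DP:PF = 4:1 ⇒ P = (0, 4/5)
3. E is the centroid of triangle FPU ⇒ E = (5/9, 17/45)
4. B is the midpoint of PU ⇒ B = (5/6, 1/15)
5. R is the centroid of triangle BUD ⇒ R = (5/6, -1/5)
line ER meets UD at C = (115/126, -23/63)
R = E + t·(C−E) with t = 7/9, so ER:RC = 7/9:2/9

ER:RC = 7/2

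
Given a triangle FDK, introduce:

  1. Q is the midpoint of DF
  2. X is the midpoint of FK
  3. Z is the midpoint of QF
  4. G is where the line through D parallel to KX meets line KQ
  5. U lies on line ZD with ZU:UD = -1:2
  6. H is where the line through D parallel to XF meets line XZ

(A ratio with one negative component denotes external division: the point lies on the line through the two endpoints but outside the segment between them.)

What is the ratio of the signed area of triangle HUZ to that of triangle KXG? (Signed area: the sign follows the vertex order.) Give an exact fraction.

Set F = (0, 0), D = (1, 0), K = (0, 1); any affine frame gives the same invariant.
1. Q is the midpoint of DF ⇒ Q = (1/2, 0)
2. X is the midpoint of FK ⇒ X = (0, 1/2)
3. Z is the midpoint of QF ⇒ Z = (1/4, 0)
4. G is where the line through D parallel to KX meets line KQ ⇒ G = (1, -1)
5. U lies on line ZD with ZU:UD = -1:2 ⇒ U = (-1/2, 0)
6. H is where the line through D parallel to XF meets line XZ ⇒ H = (1, -3/2)
2·[HUZ] = -9/8, 2·[KXG] = 1/2
[HUZ]:[KXG] = -9/8:1/2 = -9/4

[HUZ]:[KXG] = -9/4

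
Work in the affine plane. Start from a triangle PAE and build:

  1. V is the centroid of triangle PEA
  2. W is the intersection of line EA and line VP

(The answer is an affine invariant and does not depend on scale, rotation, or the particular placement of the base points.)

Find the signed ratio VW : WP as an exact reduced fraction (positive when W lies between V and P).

VW:WP = -1/3

Assign P = (0, 0), A = (1, 0), E = (0, 1) — the answer is frame-independent, so this choice is without loss of generality.
1. V is the centroid of triangle PEA ⇒ V = (1/3, 1/3)
2. W is the intersection of line EA and line VP ⇒ W = (1/2, 1/2)
W = V + t·(P−V) with t = -1/2, so VW:WP = t:(1−t) = -1/2:3/2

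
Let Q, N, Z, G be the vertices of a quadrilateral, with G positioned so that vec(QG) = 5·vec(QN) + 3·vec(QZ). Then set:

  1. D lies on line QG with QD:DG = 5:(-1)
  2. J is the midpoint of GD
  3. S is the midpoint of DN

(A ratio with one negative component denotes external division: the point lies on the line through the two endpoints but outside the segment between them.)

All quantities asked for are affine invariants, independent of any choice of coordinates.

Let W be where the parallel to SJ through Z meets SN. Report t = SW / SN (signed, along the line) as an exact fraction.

Assign Q = (0, 0), N = (1, 0), Z = (0, 1), G = (5, 3) — the answer is frame-independent, so this choice is without loss of generality.
1. D lies on line QG with QD:DG = 5:(-1) ⇒ D = (25/4, 15/4)
2. J is the midpoint of GD ⇒ J = (45/8, 27/8)
3. S is the midpoint of DN ⇒ S = (29/8, 15/8)
through Z parallel to SJ: direction (2, 3/2); meets SN at W = (-48, -35)
W = S + t·(N−S) with t = 59/3

t = 59/3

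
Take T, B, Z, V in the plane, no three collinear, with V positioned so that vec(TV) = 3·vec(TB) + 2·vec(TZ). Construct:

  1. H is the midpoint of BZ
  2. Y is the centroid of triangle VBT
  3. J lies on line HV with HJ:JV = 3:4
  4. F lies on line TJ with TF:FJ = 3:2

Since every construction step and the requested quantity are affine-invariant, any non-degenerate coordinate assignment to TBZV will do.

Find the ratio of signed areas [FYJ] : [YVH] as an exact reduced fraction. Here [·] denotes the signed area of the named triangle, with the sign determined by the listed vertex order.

[FYJ]:[YVH] = 8/35

Work in coordinates with T = (0, 0), B = (1, 0), Z = (0, 1), V = (3, 2).
1. H is the midpoint of BZ ⇒ H = (1/2, 1/2)
2. Y is the centroid of triangle VBT ⇒ Y = (4/3, 2/3)
3. J lies on line HV with HJ:JV = 3:4 ⇒ J = (11/7, 8/7)
4. F lies on line TJ with TF:FJ = 3:2 ⇒ F = (33/35, 24/35)
2·[FYJ] = 4/21, 2·[YVH] = 5/6
[FYJ]:[YVH] = 4/21:5/6 = 8/35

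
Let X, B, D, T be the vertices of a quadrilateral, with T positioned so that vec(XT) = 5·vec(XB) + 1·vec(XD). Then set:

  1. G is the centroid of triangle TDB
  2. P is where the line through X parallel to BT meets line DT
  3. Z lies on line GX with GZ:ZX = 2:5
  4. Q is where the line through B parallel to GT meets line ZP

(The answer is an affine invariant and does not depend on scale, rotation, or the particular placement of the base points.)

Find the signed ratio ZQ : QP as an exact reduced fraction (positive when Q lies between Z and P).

Assign X = (0, 0), B = (1, 0), D = (0, 1), T = (5, 1) — the answer is frame-independent, so this choice is without loss of generality.
1. G is the centroid of triangle TDB ⇒ G = (2, 2/3)
2. P is where the line through X parallel to BT meets line DT ⇒ P = (4, 1)
3. Z lies on line GX with GZ:ZX = 2:5 ⇒ Z = (10/7, 10/21)
4. Q is where the line through B parallel to GT meets line ZP ⇒ Q = (-16/5, -7/15)
Q = Z + t·(P−Z) with t = -9/5, so ZQ:QP = t:(1−t) = -9/5:14/5

ZQ:QP = -9/14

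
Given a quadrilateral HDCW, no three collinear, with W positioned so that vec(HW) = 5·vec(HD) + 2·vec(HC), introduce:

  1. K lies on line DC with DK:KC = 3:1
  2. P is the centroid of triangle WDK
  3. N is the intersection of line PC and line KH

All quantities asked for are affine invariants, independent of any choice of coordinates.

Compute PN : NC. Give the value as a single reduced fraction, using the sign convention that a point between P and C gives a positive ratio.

PN:NC = 16/3

Choose coordinates H = (0, 0), D = (1, 0), C = (0, 1), W = (5, 2).
1. K lies on line DC with DK:KC = 3:1 ⇒ K = (1/4, 3/4)
2. P is the centroid of triangle WDK ⇒ P = (25/12, 11/12)
3. N is the intersection of line PC and line KH ⇒ N = (25/76, 75/76)
N = P + t·(C−P) with t = 16/19, so PN:NC = t:(1−t) = 16/19:3/19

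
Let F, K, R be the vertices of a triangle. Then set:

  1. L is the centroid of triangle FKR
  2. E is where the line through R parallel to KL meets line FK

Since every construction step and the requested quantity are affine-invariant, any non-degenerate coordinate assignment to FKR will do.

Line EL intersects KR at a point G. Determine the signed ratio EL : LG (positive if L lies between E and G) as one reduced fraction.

Set F = (0, 0), K = (1, 0), R = (0, 1); any affine frame gives the same invariant.
1. L is the centroid of triangle FKR ⇒ L = (1/3, 1/3)
2. E is where the line through R parallel to KL meets line FK ⇒ E = (2, 0)
line EL meets KR at G = (3/4, 1/4)
L = E + t·(G−E) with t = 4/3, so EL:LG = 4/3:-1/3

EL:LG = -4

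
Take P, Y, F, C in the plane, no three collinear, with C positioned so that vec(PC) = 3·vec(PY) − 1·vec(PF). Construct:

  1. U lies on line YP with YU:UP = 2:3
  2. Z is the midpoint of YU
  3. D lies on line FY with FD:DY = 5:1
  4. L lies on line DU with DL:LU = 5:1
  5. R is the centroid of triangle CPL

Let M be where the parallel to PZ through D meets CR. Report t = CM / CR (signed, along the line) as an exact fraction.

t = 126/73

Set P = (0, 0), Y = (1, 0), F = (0, 1), C = (3, -1); any affine frame gives the same invariant.
1. U lies on line YP with YU:UP = 2:3 ⇒ U = (3/5, 0)
2. Z is the midpoint of YU ⇒ Z = (4/5, 0)
3. D lies on line FY with FD:DY = 5:1 ⇒ D = (5/6, 1/6)
4. L lies on line DU with DL:LU = 5:1 ⇒ L = (23/36, 1/36)
5. R is the centroid of triangle CPL ⇒ R = (131/108, -35/108)
through D parallel to PZ: direction (4/5, 0); meets CR at M = (-37/438, 1/6)
M = C + t·(R−C) with t = 126/73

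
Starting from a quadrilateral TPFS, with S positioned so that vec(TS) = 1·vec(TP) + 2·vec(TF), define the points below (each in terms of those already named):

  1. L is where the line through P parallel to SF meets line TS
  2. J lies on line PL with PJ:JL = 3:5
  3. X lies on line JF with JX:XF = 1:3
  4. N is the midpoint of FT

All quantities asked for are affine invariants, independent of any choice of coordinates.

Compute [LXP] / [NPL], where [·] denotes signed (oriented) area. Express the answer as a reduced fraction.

Choose coordinates T = (0, 0), P = (1, 0), F = (0, 1), S = (1, 2).
1. L is where the line through P parallel to SF meets line TS ⇒ L = (-1, -2)
2. J lies on line PL with PJ:JL = 3:5 ⇒ J = (1/4, -3/4)
3. X lies on line JF with JX:XF = 1:3 ⇒ X = (3/16, -5/16)
4. N is the midpoint of FT ⇒ N = (0, 1/2)
2·[LXP] = -1, 2·[NPL] = -3
[LXP]:[NPL] = -1:-3 = 1/3

[LXP]:[NPL] = 1/3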